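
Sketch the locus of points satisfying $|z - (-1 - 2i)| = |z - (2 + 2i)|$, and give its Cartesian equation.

|z - z1| = |z - z2| means z is equidistant from z1 and z2,
i.e. the perpendicular bisector of the segment from (-1, -2) to (2, 2) (midpoint (1/2, 0)).
With z = x + yi, square both sides:
(x - (-1))^2 + (y - (-2))^2 = (x - 2)^2 + (y - 2)^2
The x^2 and y^2 terms cancel: 6x + 8y = 8 - 5 = 3
Simplify: 6x + 8y = 3
Locus: Perpendicular bisector of the segment from (-1, -2) to (2, 2): the line 6x + 8y = 3


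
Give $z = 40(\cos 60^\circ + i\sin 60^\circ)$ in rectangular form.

a = r cos θ = 40 * 1/2 = 20
b = r sin θ = 40 * sqrt(3)/2 = 20*sqrt(3)
z = 20 + 20*sqrt(3)i


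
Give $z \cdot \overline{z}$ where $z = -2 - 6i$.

z * conjugate(z) = |z|^2 = a^2 + b^2
= (-2)^2 + (-6)^2 = 40


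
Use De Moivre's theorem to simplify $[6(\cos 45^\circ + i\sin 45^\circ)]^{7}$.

By De Moivre: z^n = r^n(cos(nθ) + i sin(nθ))
= 6^7(cos(7*45°) + i sin(7*45°))
= 279936(cos 315° + i sin 315°)
= 139968*sqrt(2) - 139968*sqrt(2)i


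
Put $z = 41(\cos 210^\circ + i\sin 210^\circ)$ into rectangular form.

a = r cos θ = 41 * -sqrt(3)/2 = -41*sqrt(3)/2
b = r sin θ = 41 * -1/2 = -41/2
z = -41*sqrt(3)/2 - (41/2)i


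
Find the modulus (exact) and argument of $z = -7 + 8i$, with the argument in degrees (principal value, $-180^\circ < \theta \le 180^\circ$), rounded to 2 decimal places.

|z| = sqrt((-7)^2 + 8^2) = sqrt(113)
arg(z) = arctan(b/a) = arctan(8/-7) (quadrant-adjusted) = 131.19°


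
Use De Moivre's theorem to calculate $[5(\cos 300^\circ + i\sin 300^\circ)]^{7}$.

By De Moivre: z^n = r^n(cos(nθ) + i sin(nθ))
= 5^7(cos(7*300°) + i sin(7*300°))
= 78125(cos 300° + i sin 300°)
= 78125/2 - (78125*sqrt(3)/2)i


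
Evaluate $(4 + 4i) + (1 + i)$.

(4 + 1) + (4 + 1)i = 5 + 5i


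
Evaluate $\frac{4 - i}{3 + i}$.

Multiply numerator and denominator by conjugate (3 - i):
= (4 - i)(3 - i) / (3^2 + 1^2)
= (11 - 7i) / 10
= 11/10 - (7/10)i


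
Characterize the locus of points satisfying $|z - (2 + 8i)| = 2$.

|z - z0| = r describes a circle centered at z0 with radius r
Here z0 = 2 + 8i and r = 2
Locus: Circle centered at (2, 8) with radius 2


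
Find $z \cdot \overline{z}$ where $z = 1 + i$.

z * conjugate(z) = |z|^2 = a^2 + b^2
= 1^2 + 1^2 = 2


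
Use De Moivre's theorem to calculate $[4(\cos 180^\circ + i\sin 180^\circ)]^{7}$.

By De Moivre: z^n = r^n(cos(nθ) + i sin(nθ))
= 4^7(cos(7*180°) + i sin(7*180°))
= 16384(cos 180° + i sin 180°)
= -16384


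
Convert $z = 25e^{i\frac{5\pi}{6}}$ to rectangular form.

a = r cos θ = 25 * -sqrt(3)/2 = -25*sqrt(3)/2
b = r sin θ = 25 * 1/2 = 25/2
z = -25*sqrt(3)/2 + (25/2)i


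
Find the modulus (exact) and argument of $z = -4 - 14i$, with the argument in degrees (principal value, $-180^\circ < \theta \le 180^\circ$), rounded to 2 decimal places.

|z| = sqrt((-4)^2 + (-14)^2) = sqrt(212)
arg(z) = arctan(b/a) = arctan(-14/-4) (quadrant-adjusted) = -105.95°


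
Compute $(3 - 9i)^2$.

(a + bi)^2 = a^2 - b^2 + 2abi
= 3^2 - (-9)^2 + 2*3*(-9)i
= -72 - 54i


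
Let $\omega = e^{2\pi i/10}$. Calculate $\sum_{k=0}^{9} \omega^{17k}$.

Let ζ = ω^17 = e^(2πi·17/10). Since 10 ∤ 17, ζ ≠ 1.
Sum = Σ_{k=0}^{9} ζ^k = (ζ^10 - 1)/(ζ - 1) = (ω^{17·10} - 1)/(ζ - 1) = (1 - 1)/(ζ - 1) = 0


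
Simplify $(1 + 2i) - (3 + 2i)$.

(1 - 3) + (2 - 2)i = -2


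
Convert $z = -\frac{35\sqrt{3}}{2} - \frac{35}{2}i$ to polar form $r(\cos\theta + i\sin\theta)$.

r = |z| = sqrt(a^2 + b^2) = sqrt((-35*sqrt(3)/2)^2 + (-35/2)^2) = sqrt(3675/4 + 1225/4) = sqrt(1225) = 35
θ = arctan(b/a) = arctan(-17.5/-30.3109) (quadrant-adjusted) = 210°
z = 35(cos 210° + i sin 210°)


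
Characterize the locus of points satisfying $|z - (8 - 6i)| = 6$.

|z - z0| = r describes a circle centered at z0 with radius r
Here z0 = 8 - 6i and r = 6
Locus: Circle centered at (8, -6) with radius 6


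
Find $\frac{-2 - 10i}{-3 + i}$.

Multiply numerator and denominator by conjugate (-3 - i):
= (-2 - 10i)(-3 - i) / ((-3)^2 + 1^2)
= (-4 + 32i) / 10
Divide through by 2: (-2 + 16i) / 5
= -2/5 + (16/5)i


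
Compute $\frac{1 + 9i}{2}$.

Divisor is real, so divide each part by 2:
= 1/2 + (9/2)i


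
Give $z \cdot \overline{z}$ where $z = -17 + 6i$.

z * conjugate(z) = |z|^2 = a^2 + b^2
= (-17)^2 + 6^2 = 325


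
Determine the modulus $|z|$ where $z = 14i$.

|z| = sqrt(a^2 + b^2) = sqrt(0^2 + 14^2) = sqrt(196) = 14


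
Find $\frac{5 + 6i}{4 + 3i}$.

Multiply numerator and denominator by conjugate (4 - 3i):
= (5 + 6i)(4 - 3i) / (4^2 + 3^2)
= (38 + 9i) / 25
= 38/25 + (9/25)i


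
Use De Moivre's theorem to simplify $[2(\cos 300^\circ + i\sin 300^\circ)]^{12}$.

By De Moivre: z^n = r^n(cos(nθ) + i sin(nθ))
= 2^12(cos(12*300°) + i sin(12*300°))
= 4096(cos 0° + i sin 0°)
= 4096


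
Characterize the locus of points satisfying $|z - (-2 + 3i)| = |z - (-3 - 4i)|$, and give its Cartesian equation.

|z - z1| = |z - z2| means z is equidistant from z1 and z2,
i.e. the perpendicular bisector of the segment from (-2, 3) to (-3, -4) (midpoint (-5/2, -1/2)).
With z = x + yi, square both sides:
(x - (-2))^2 + (y - 3)^2 = (x - (-3))^2 + (y - (-4))^2
The x^2 and y^2 terms cancel: -2x + (-14)y = 25 - 13 = 12
Simplify: x + 7y = -6
Locus: Perpendicular bisector of the segment from (-2, 3) to (-3, -4): the line x + 7y = -6


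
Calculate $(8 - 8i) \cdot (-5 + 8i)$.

(a1*a2 - b1*b2) + (a1*b2 + b1*a2)i
= (-40 - (-64)) + (64 + 40)i
= 24 + 104i


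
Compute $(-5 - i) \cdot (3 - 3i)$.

(a1*a2 - b1*b2) + (a1*b2 + b1*a2)i
= (-15 - 3) + (15 + (-3))i
= -18 + 12i


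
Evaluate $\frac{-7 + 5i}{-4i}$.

Multiply numerator and denominator by conjugate (4i):
= (-7 + 5i)(4i) / (0^2 + (-4)^2)
= (-20 - 28i) / 16
Divide through by 4: (-5 - 7i) / 4
= -5/4 - (7/4)i


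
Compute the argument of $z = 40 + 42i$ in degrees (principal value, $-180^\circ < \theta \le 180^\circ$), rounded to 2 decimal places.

θ = arctan(b/a) = arctan(42/40) (quadrant-adjusted) = 46.40°


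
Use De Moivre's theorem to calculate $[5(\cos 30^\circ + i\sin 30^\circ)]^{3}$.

By De Moivre: z^n = r^n(cos(nθ) + i sin(nθ))
= 5^3(cos(3*30°) + i sin(3*30°))
= 125(cos 90° + i sin 90°)
= 125i


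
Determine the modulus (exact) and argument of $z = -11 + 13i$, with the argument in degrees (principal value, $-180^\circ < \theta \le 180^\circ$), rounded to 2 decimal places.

|z| = sqrt((-11)^2 + 13^2) = sqrt(290)
arg(z) = arctan(b/a) = arctan(13/-11) (quadrant-adjusted) = 130.24°


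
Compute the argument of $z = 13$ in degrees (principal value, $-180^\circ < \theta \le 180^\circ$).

b = 0 and a > 0, so z lies on the positive real axis: θ = 0°


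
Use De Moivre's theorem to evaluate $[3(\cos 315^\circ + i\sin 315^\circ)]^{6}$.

By De Moivre: z^n = r^n(cos(nθ) + i sin(nθ))
= 3^6(cos(6*315°) + i sin(6*315°))
= 729(cos 90° + i sin 90°)
= 729i


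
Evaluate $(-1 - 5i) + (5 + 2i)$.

(-1 + 5) + (-5 + 2)i = 4 - 3i


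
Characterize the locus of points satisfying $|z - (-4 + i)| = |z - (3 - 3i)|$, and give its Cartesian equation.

|z - z1| = |z - z2| means z is equidistant from z1 and z2,
i.e. the perpendicular bisector of the segment from (-4, 1) to (3, -3) (midpoint (-1/2, -1)).
With z = x + yi, square both sides:
(x - (-4))^2 + (y - 1)^2 = (x - 3)^2 + (y - (-3))^2
The x^2 and y^2 terms cancel: 14x + (-8)y = 18 - 17 = 1
Simplify: 14x - 8y = 1
Locus: Perpendicular bisector of the segment from (-4, 1) to (3, -3): the line 14x - 8y = 1


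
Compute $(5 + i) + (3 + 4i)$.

(5 + 3) + (1 + 4)i = 8 + 5i


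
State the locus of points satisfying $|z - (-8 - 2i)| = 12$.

|z - z0| = r describes a circle centered at z0 with radius r
Here z0 = -8 - 2i and r = 12
Locus: Circle centered at (-8, -2) with radius 12


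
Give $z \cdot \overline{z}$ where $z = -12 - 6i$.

z * conjugate(z) = |z|^2 = a^2 + b^2
= (-12)^2 + (-6)^2 = 180


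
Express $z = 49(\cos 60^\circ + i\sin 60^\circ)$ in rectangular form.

a = r cos θ = 49 * 1/2 = 49/2
b = r sin θ = 49 * sqrt(3)/2 = 49*sqrt(3)/2
z = 49/2 + (49*sqrt(3)/2)i


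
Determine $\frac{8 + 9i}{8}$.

Divisor is real, so divide each part by 8:
= 1 + (9/8)i


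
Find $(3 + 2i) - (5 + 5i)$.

(3 - 5) + (2 - 5)i = -2 - 3i


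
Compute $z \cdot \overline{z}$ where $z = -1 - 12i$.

z * conjugate(z) = |z|^2 = a^2 + b^2
= (-1)^2 + (-12)^2 = 145


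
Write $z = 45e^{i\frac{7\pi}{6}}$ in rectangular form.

a = r cos θ = 45 * -sqrt(3)/2 = -45*sqrt(3)/2
b = r sin θ = 45 * -1/2 = -45/2
z = -45*sqrt(3)/2 - (45/2)i


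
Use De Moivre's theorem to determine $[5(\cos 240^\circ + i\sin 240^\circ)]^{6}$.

By De Moivre: z^n = r^n(cos(nθ) + i sin(nθ))
= 5^6(cos(6*240°) + i sin(6*240°))
= 15625(cos 0° + i sin 0°)
= 15625


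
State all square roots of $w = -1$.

|w| = 1, arg(w) = 180°
Root modulus = 1^(1/2) = 1
Root arguments: θ_k = (180° + 360°k)/2 for k = 0, 1, ..., 1
Roots: i, -i


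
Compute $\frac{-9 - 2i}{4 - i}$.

Multiply numerator and denominator by conjugate (4 + i):
= (-9 - 2i)(4 + i) / (4^2 + (-1)^2)
= (-34 - 17i) / 17
= -2 - i


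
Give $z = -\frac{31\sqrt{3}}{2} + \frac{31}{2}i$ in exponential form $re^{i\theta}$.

r = |z| = sqrt((-31*sqrt(3)/2)^2 + (31/2)^2) = sqrt(2883/4 + 961/4) = sqrt(961) = 31
θ = arctan(b/a) = arctan(15.5/-26.8468) (quadrant-adjusted) = 150° = 5π/6
z = 31e^(i*5π/6)


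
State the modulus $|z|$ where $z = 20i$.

|z| = sqrt(a^2 + b^2) = sqrt(0^2 + 20^2) = sqrt(400) = 20


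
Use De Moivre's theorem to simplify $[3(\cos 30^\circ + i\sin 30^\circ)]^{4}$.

By De Moivre: z^n = r^n(cos(nθ) + i sin(nθ))
= 3^4(cos(4*30°) + i sin(4*30°))
= 81(cos 120° + i sin 120°)
= -81/2 + (81*sqrt(3)/2)i


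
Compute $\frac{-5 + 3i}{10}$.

Divisor is real, so divide each part by 10:
= -1/2 + (3/10)i


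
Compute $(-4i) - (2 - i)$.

(0 - 2) + (-4 - (-1))i = -2 - 3i


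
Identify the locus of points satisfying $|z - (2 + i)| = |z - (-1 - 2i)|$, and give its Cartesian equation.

|z - z1| = |z - z2| means z is equidistant from z1 and z2,
i.e. the perpendicular bisector of the segment from (2, 1) to (-1, -2) (midpoint (1/2, -1/2)).
With z = x + yi, square both sides:
(x - 2)^2 + (y - 1)^2 = (x - (-1))^2 + (y - (-2))^2
The x^2 and y^2 terms cancel: -6x + (-6)y = 5 - 5 = 0
Simplify: x + y = 0
Locus: Perpendicular bisector of the segment from (2, 1) to (-1, -2): the line x + y = 0


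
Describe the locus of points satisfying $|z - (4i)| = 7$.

|z - z0| = r describes a circle centered at z0 with radius r
Here z0 = 4i and r = 7
Locus: Circle centered at (0, 4) with radius 7


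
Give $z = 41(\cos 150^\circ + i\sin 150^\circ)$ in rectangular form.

a = r cos θ = 41 * -sqrt(3)/2 = -41*sqrt(3)/2
b = r sin θ = 41 * 1/2 = 41/2
z = -41*sqrt(3)/2 + (41/2)i


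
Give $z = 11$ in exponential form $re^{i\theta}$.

r = |z| = sqrt((11)^2 + (0)^2) = sqrt(121 + 0) = sqrt(121) = 11
b = 0 and a > 0, so z lies on the positive real axis: θ = 0
z = 11e^(i*0) = 11


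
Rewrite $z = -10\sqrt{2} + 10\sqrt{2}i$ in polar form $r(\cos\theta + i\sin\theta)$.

r = |z| = sqrt(a^2 + b^2) = sqrt((-10*sqrt(2))^2 + (10*sqrt(2))^2) = sqrt(200 + 200) = sqrt(400) = 20
θ = arctan(b/a) = arctan(14.1421/-14.1421) (quadrant-adjusted) = 135°
z = 20(cos 135° + i sin 135°)


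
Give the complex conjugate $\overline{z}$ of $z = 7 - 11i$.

If z = a + bi, then conjugate(z) = a - bi
conjugate(7 - 11i) = 7 + 11i


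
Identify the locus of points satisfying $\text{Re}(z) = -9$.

Re(z) = x where z = x + yi; the equation x = -9 is satisfied by all points with that x-coordinate
Locus: Vertical line x = -9


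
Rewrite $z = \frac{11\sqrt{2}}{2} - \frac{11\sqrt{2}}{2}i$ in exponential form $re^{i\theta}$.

r = |z| = sqrt((11*sqrt(2)/2)^2 + (-11*sqrt(2)/2)^2) = sqrt(121/2 + 121/2) = sqrt(121) = 11
θ = arctan(b/a) = arctan(-7.7782/7.7782) (quadrant-adjusted) = -45° = -π/4
z = 11e^(-i*π/4)


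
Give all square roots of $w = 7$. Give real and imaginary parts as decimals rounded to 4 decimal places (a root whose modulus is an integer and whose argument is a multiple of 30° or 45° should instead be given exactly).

|w| = 7, arg(w) = 0°
Root modulus = 7^(1/2) ≈ 2.645751
Root arguments: θ_k = (0° + 360°k)/2 for k = 0, 1, ..., 1
Compute each root as (root modulus)(cos θ_k + i sin θ_k) using full-precision intermediates, then round to 4 decimal places.
Roots: 2.6458, -2.6458


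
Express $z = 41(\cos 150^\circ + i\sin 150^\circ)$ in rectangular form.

a = r cos θ = 41 * -sqrt(3)/2 = -41*sqrt(3)/2
b = r sin θ = 41 * 1/2 = 41/2
z = -41*sqrt(3)/2 + (41/2)i


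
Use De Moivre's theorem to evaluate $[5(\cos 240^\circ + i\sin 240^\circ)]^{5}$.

By De Moivre: z^n = r^n(cos(nθ) + i sin(nθ))
= 5^5(cos(5*240°) + i sin(5*240°))
= 3125(cos 120° + i sin 120°)
= -3125/2 + (3125*sqrt(3)/2)i


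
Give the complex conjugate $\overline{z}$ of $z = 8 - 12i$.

If z = a + bi, then conjugate(z) = a - bi
conjugate(8 - 12i) = 8 + 12i


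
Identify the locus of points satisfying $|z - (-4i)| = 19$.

|z - z0| = r describes a circle centered at z0 with radius r
Here z0 = -4i and r = 19
Locus: Circle centered at (0, -4) with radius 19


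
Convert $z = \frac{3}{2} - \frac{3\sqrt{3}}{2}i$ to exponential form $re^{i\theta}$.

r = |z| = sqrt((3/2)^2 + (-3*sqrt(3)/2)^2) = sqrt(9/4 + 27/4) = sqrt(9) = 3
θ = arctan(b/a) = arctan(-2.5981/1.5) (quadrant-adjusted) = -60° = -π/3
z = 3e^(-i*π/3)


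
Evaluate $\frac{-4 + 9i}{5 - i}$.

Multiply numerator and denominator by conjugate (5 + i):
= (-4 + 9i)(5 + i) / (5^2 + (-1)^2)
= (-29 + 41i) / 26
= -29/26 + (41/26)i


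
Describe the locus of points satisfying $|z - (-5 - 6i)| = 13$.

|z - z0| = r describes a circle centered at z0 with radius r
Here z0 = -5 - 6i and r = 13
Locus: Circle centered at (-5, -6) with radius 13


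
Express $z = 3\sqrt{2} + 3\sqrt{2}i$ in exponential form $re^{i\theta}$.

r = |z| = sqrt((3*sqrt(2))^2 + (3*sqrt(2))^2) = sqrt(18 + 18) = sqrt(36) = 6
θ = arctan(b/a) = arctan(4.2426/4.2426) (quadrant-adjusted) = 45° = π/4
z = 6e^(i*π/4)


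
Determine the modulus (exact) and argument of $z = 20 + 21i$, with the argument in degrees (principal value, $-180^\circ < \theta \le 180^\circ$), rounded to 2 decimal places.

|z| = sqrt(20^2 + 21^2) = 29
arg(z) = arctan(b/a) = arctan(21/20) (quadrant-adjusted) = 46.40°


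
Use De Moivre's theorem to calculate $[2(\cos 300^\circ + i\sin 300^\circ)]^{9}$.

By De Moivre: z^n = r^n(cos(nθ) + i sin(nθ))
= 2^9(cos(9*300°) + i sin(9*300°))
= 512(cos 180° + i sin 180°)
= -512


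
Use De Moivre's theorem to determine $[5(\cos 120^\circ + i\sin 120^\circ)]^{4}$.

By De Moivre: z^n = r^n(cos(nθ) + i sin(nθ))
= 5^4(cos(4*120°) + i sin(4*120°))
= 625(cos 120° + i sin 120°)
= -625/2 + (625*sqrt(3)/2)i


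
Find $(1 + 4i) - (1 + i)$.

(1 - 1) + (4 - 1)i = 3i


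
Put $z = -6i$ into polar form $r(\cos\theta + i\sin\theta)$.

r = |z| = sqrt(a^2 + b^2) = sqrt((0)^2 + (-6)^2) = sqrt(0 + 36) = sqrt(36) = 6
a = 0 and b < 0, so z lies on the negative imaginary axis: θ = 270°
z = 6(cos 270° + i sin 270°)


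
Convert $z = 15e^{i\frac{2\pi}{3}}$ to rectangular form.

a = r cos θ = 15 * -1/2 = -15/2
b = r sin θ = 15 * sqrt(3)/2 = 15*sqrt(3)/2
z = -15/2 + (15*sqrt(3)/2)i


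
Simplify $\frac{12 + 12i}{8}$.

Divisor is real, so divide each part by 8:
= 3/2 + (3/2)i


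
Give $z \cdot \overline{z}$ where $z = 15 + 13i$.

z * conjugate(z) = |z|^2 = a^2 + b^2
= 15^2 + 13^2 = 394


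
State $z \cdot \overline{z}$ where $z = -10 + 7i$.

z * conjugate(z) = |z|^2 = a^2 + b^2
= (-10)^2 + 7^2 = 149


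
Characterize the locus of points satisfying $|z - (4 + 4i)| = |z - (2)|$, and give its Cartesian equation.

|z - z1| = |z - z2| means z is equidistant from z1 and z2,
i.e. the perpendicular bisector of the segment from (4, 4) to (2, 0) (midpoint (3, 2)).
With z = x + yi, square both sides:
(x - 4)^2 + (y - 4)^2 = (x - 2)^2 + (y - 0)^2
The x^2 and y^2 terms cancel: -4x + (-8)y = 4 - 32 = -28
Simplify: x + 2y = 7
Locus: Perpendicular bisector of the segment from (4, 4) to (2, 0): the line x + 2y = 7


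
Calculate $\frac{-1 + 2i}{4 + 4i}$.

Multiply numerator and denominator by conjugate (4 - 4i):
= (-1 + 2i)(4 - 4i) / (4^2 + 4^2)
= (4 + 12i) / 32
Divide through by 4: (1 + 3i) / 8
= 1/8 + (3/8)i


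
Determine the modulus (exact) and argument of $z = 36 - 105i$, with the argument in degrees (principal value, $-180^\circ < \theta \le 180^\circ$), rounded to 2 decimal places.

|z| = sqrt(36^2 + (-105)^2) = 111
arg(z) = arctan(b/a) = arctan(-105/36) (quadrant-adjusted) = -71.08°


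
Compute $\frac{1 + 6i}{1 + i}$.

Multiply numerator and denominator by conjugate (1 - i):
= (1 + 6i)(1 - i) / (1^2 + 1^2)
= (7 + 5i) / 2
= 7/2 + (5/2)i


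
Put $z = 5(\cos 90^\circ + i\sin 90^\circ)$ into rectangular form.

a = r cos θ = 5 * 0 = 0
b = r sin θ = 5 * 1 = 5
z = 5i


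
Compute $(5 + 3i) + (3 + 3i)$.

(5 + 3) + (3 + 3)i = 8 + 6i


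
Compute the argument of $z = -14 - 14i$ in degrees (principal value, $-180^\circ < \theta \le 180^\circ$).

θ = arctan(b/a) = arctan(-14/-14) (quadrant-adjusted) = -135°


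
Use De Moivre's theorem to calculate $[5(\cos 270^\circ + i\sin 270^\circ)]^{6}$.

By De Moivre: z^n = r^n(cos(nθ) + i sin(nθ))
= 5^6(cos(6*270°) + i sin(6*270°))
= 15625(cos 180° + i sin 180°)
= -15625


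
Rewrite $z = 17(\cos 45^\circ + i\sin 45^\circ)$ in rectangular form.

a = r cos θ = 17 * sqrt(2)/2 = 17*sqrt(2)/2
b = r sin θ = 17 * sqrt(2)/2 = 17*sqrt(2)/2
z = 17*sqrt(2)/2 + (17*sqrt(2)/2)i


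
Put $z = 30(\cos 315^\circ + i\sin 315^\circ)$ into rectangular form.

a = r cos θ = 30 * sqrt(2)/2 = 15*sqrt(2)
b = r sin θ = 30 * -sqrt(2)/2 = -15*sqrt(2)
z = 15*sqrt(2) - 15*sqrt(2)i


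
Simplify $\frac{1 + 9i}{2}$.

Divisor is real, so divide each part by 2:
= 1/2 + (9/2)i


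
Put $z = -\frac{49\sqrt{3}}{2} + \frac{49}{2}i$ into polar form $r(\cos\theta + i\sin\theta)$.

r = |z| = sqrt(a^2 + b^2) = sqrt((-49*sqrt(3)/2)^2 + (49/2)^2) = sqrt(7203/4 + 2401/4) = sqrt(2401) = 49
θ = arctan(b/a) = arctan(24.5/-42.4352) (quadrant-adjusted) = 150°
z = 49(cos 150° + i sin 150°)


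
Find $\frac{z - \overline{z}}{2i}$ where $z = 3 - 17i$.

z - conjugate(z) = 2bi
(z - conjugate(z))/(2i) = 2bi/(2i) = b = -17


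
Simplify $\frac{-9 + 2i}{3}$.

Divisor is real, so divide each part by 3:
= -3 + (2/3)i


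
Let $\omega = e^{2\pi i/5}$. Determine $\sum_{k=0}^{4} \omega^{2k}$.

Let ζ = ω^2 = e^(2πi·2/5). Since 5 ∤ 2, ζ ≠ 1.
Sum = Σ_{k=0}^{4} ζ^k = (ζ^5 - 1)/(ζ - 1) = (ω^{2·5} - 1)/(ζ - 1) = (1 - 1)/(ζ - 1) = 0


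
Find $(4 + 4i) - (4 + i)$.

(4 - 4) + (4 - 1)i = 3i


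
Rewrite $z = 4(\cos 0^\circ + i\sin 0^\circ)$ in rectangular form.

a = r cos θ = 4 * 1 = 4
b = r sin θ = 4 * 0 = 0
z = 4


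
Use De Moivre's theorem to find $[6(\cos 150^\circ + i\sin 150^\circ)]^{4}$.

By De Moivre: z^n = r^n(cos(nθ) + i sin(nθ))
= 6^4(cos(4*150°) + i sin(4*150°))
= 1296(cos 240° + i sin 240°)
= -648 - 648*sqrt(3)i


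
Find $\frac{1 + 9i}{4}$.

Divisor is real, so divide each part by 4:
= 1/4 + (9/4)i


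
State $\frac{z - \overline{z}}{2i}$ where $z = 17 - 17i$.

z - conjugate(z) = 2bi
(z - conjugate(z))/(2i) = 2bi/(2i) = b = -17


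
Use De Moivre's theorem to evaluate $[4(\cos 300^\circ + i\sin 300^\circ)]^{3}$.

By De Moivre: z^n = r^n(cos(nθ) + i sin(nθ))
= 4^3(cos(3*300°) + i sin(3*300°))
= 64(cos 180° + i sin 180°)
= -64


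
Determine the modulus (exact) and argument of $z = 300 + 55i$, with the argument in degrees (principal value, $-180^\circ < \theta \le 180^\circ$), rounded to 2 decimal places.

|z| = sqrt(300^2 + 55^2) = 305
arg(z) = arctan(b/a) = arctan(55/300) (quadrant-adjusted) = 10.39°


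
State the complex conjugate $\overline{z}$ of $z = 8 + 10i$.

If z = a + bi, then conjugate(z) = a - bi
conjugate(8 + 10i) = 8 - 10i


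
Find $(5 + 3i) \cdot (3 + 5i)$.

(a1*a2 - b1*b2) + (a1*b2 + b1*a2)i
= (15 - 15) + (25 + 9)i
= 34i


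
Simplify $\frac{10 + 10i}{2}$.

Divisor is real, so divide each part by 2:
= 5 + 5i


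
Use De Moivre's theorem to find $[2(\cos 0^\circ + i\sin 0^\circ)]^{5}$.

By De Moivre: z^n = r^n(cos(nθ) + i sin(nθ))
= 2^5(cos(5*0°) + i sin(5*0°))
= 32(cos 0° + i sin 0°)
= 32


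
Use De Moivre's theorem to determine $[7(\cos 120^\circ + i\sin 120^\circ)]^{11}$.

By De Moivre: z^n = r^n(cos(nθ) + i sin(nθ))
= 7^11(cos(11*120°) + i sin(11*120°))
= 1977326743(cos 240° + i sin 240°)
= -1977326743/2 - (1977326743*sqrt(3)/2)i


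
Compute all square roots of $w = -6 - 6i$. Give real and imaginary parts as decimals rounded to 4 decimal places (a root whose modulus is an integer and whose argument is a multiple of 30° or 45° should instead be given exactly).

|w| = sqrt(72) ≈ 8.485281, arg(w) = 225°
Root modulus = sqrt(72)^(1/2) ≈ 2.912951
Root arguments: θ_k = (225° + 360°k)/2 for k = 0, 1, ..., 1
Compute each root as (root modulus)(cos θ_k + i sin θ_k) using full-precision intermediates, then round to 4 decimal places.
Roots: -1.1147 + 2.6912i, 1.1147 - 2.6912i


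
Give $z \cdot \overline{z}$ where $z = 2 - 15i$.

z * conjugate(z) = |z|^2 = a^2 + b^2
= 2^2 + (-15)^2 = 229


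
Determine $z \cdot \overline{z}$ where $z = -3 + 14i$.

z * conjugate(z) = |z|^2 = a^2 + b^2
= (-3)^2 + 14^2 = 205


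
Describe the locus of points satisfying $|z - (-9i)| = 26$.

|z - z0| = r describes a circle centered at z0 with radius r
Here z0 = -9i and r = 26
Locus: Circle centered at (0, -9) with radius 26


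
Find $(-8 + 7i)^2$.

(a + bi)^2 = a^2 - b^2 + 2abi
= (-8)^2 - 7^2 + 2*(-8)*7i
= 15 - 112i


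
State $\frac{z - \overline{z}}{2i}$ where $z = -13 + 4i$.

z - conjugate(z) = 2bi
(z - conjugate(z))/(2i) = 2bi/(2i) = b = 4


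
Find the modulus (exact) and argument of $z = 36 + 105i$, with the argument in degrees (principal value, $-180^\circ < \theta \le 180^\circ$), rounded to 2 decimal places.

|z| = sqrt(36^2 + 105^2) = 111
arg(z) = arctan(b/a) = arctan(105/36) (quadrant-adjusted) = 71.08°


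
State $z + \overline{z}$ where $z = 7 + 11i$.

z + conjugate(z) = (a + bi) + (a - bi) = 2a
= 2 * 7 = 14


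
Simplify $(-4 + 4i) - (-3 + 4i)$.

(-4 - (-3)) + (4 - 4)i = -1


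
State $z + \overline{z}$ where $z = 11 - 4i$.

z + conjugate(z) = (a + bi) + (a - bi) = 2a
= 2 * 11 = 22


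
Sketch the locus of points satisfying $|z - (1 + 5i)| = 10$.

|z - z0| = r describes a circle centered at z0 with radius r
Here z0 = 1 + 5i and r = 10
Locus: Circle centered at (1, 5) with radius 10


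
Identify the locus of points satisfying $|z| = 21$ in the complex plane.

|z| = 21 means sqrt(x^2 + y^2) = 21
This is a circle of radius 21 centered at the origin


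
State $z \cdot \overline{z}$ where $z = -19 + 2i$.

z * conjugate(z) = |z|^2 = a^2 + b^2
= (-19)^2 + 2^2 = 365


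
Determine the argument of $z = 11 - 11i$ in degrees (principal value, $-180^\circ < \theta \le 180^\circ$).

θ = arctan(b/a) = arctan(-11/11) (quadrant-adjusted) = -45°


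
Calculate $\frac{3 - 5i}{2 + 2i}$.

Multiply numerator and denominator by conjugate (2 - 2i):
= (3 - 5i)(2 - 2i) / (2^2 + 2^2)
= (-4 - 16i) / 8
Divide through by 4: (-1 - 4i) / 2
= -1/2 - 2i


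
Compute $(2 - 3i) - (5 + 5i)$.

(2 - 5) + (-3 - 5)i = -3 - 8i


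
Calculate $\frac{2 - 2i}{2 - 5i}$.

Multiply numerator and denominator by conjugate (2 + 5i):
= (2 - 2i)(2 + 5i) / (2^2 + (-5)^2)
= (14 + 6i) / 29
= 14/29 + (6/29)i


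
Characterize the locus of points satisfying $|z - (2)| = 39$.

|z - z0| = r describes a circle centered at z0 with radius r
Here z0 = 2 and r = 39
Locus: Circle centered at (2, 0) with radius 39


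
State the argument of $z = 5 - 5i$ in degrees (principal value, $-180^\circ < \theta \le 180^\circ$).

θ = arctan(b/a) = arctan(-5/5) (quadrant-adjusted) = -45°


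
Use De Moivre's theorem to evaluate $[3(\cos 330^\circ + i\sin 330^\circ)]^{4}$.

By De Moivre: z^n = r^n(cos(nθ) + i sin(nθ))
= 3^4(cos(4*330°) + i sin(4*330°))
= 81(cos 240° + i sin 240°)
= -81/2 - (81*sqrt(3)/2)i


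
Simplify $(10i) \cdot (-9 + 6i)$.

(a1*a2 - b1*b2) + (a1*b2 + b1*a2)i
= (0 - 60) + (0 + (-90))i
= -60 - 90i


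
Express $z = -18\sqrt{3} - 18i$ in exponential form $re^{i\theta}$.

r = |z| = sqrt((-18*sqrt(3))^2 + (-18)^2) = sqrt(972 + 324) = sqrt(1296) = 36
θ = arctan(b/a) = arctan(-18/-31.1769) (quadrant-adjusted) = 210° = 7π/6
z = 36e^(i*7π/6)


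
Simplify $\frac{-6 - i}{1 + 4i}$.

Multiply numerator and denominator by conjugate (1 - 4i):
= (-6 - i)(1 - 4i) / (1^2 + 4^2)
= (-10 + 23i) / 17
= -10/17 + (23/17)i


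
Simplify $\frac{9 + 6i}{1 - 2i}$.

Multiply numerator and denominator by conjugate (1 + 2i):
= (9 + 6i)(1 + 2i) / (1^2 + (-2)^2)
= (-3 + 24i) / 5
= -3/5 + (24/5)i


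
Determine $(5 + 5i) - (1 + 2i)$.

(5 - 1) + (5 - 2)i = 4 + 3i


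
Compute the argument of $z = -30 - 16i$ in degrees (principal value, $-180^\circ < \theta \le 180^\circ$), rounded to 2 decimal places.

θ = arctan(b/a) = arctan(-16/-30) (quadrant-adjusted) = -151.93°


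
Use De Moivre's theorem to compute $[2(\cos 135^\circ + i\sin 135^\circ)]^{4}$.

By De Moivre: z^n = r^n(cos(nθ) + i sin(nθ))
= 2^4(cos(4*135°) + i sin(4*135°))
= 16(cos 180° + i sin 180°)
= -16


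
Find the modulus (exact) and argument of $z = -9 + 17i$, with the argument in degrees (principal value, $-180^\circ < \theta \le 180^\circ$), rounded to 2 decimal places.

|z| = sqrt((-9)^2 + 17^2) = sqrt(370)
arg(z) = arctan(b/a) = arctan(17/-9) (quadrant-adjusted) = 117.90°


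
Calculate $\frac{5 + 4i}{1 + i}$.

Multiply numerator and denominator by conjugate (1 - i):
= (5 + 4i)(1 - i) / (1^2 + 1^2)
= (9 - i) / 2
= 9/2 - (1/2)i


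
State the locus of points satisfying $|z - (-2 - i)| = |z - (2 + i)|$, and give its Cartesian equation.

|z - z1| = |z - z2| means z is equidistant from z1 and z2,
i.e. the perpendicular bisector of the segment from (-2, -1) to (2, 1) (midpoint (0, 0)).
With z = x + yi, square both sides:
(x - (-2))^2 + (y - (-1))^2 = (x - 2)^2 + (y - 1)^2
The x^2 and y^2 terms cancel: 8x + 4y = 5 - 5 = 0
Simplify: 2x + y = 0
Locus: Perpendicular bisector of the segment from (-2, -1) to (2, 1): the line 2x + y = 0


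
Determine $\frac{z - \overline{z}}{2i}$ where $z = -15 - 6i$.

z - conjugate(z) = 2bi
(z - conjugate(z))/(2i) = 2bi/(2i) = b = -6


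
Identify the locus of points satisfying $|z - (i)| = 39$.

|z - z0| = r describes a circle centered at z0 with radius r
Here z0 = i and r = 39
Locus: Circle centered at (0, 1) with radius 39


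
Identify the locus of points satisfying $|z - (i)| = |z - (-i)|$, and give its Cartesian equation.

|z - z1| = |z - z2| means z is equidistant from z1 and z2,
i.e. the perpendicular bisector of the segment from (0, 1) to (0, -1) (midpoint (0, 0)).
With z = x + yi, square both sides:
(x - 0)^2 + (y - 1)^2 = (x - 0)^2 + (y - (-1))^2
The x^2 and y^2 terms cancel: 0x + (-4)y = 1 - 1 = 0
Simplify: y = 0
Locus: Perpendicular bisector of the segment from (0, 1) to (0, -1): the line y = 0


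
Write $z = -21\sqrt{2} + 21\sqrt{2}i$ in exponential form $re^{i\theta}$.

r = |z| = sqrt((-21*sqrt(2))^2 + (21*sqrt(2))^2) = sqrt(882 + 882) = sqrt(1764) = 42
θ = arctan(b/a) = arctan(29.6985/-29.6985) (quadrant-adjusted) = 135° = 3π/4
z = 42e^(i*3π/4)


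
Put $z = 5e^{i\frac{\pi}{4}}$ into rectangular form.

a = r cos θ = 5 * sqrt(2)/2 = 5*sqrt(2)/2
b = r sin θ = 5 * sqrt(2)/2 = 5*sqrt(2)/2
z = 5*sqrt(2)/2 + (5*sqrt(2)/2)i


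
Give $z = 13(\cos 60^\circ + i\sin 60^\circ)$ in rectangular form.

a = r cos θ = 13 * 1/2 = 13/2
b = r sin θ = 13 * sqrt(3)/2 = 13*sqrt(3)/2
z = 13/2 + (13*sqrt(3)/2)i


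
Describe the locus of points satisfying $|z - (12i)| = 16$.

|z - z0| = r describes a circle centered at z0 with radius r
Here z0 = 12i and r = 16
Locus: Circle centered at (0, 12) with radius 16


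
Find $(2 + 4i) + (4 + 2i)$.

(2 + 4) + (4 + 2)i = 6 + 6i


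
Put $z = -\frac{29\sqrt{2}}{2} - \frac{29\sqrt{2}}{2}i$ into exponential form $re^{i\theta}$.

r = |z| = sqrt((-29*sqrt(2)/2)^2 + (-29*sqrt(2)/2)^2) = sqrt(841/2 + 841/2) = sqrt(841) = 29
θ = arctan(b/a) = arctan(-20.5061/-20.5061) (quadrant-adjusted) = -135° = -3π/4
z = 29e^(-i*3π/4)


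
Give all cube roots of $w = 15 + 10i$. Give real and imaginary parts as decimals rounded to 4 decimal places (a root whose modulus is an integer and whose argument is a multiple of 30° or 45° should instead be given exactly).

|w| = sqrt(325) ≈ 18.027756, arg(w) ≈ 33.690068°
Root modulus = sqrt(325)^(1/3) ≈ 2.622088
Root arguments: θ_k = (arg(w) + 360°k)/3 for k = 0, 1, ..., 2
Compute each root as (root modulus)(cos θ_k + i sin θ_k) using full-precision intermediates, then round to 4 decimal places.
Roots: 2.5719 + 0.5106i, -1.7282 + 1.9720i, -0.8437 - 2.4826i


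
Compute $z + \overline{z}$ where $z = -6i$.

z + conjugate(z) = (a + bi) + (a - bi) = 2a
= 2 * 0 = 0


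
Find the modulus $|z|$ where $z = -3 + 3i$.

|z| = sqrt(a^2 + b^2) = sqrt((-3)^2 + 3^2) = sqrt(18) = sqrt(18)


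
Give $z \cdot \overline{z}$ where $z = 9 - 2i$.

z * conjugate(z) = |z|^2 = a^2 + b^2
= 9^2 + (-2)^2 = 85


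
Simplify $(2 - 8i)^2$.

(a + bi)^2 = a^2 - b^2 + 2abi
= 2^2 - (-8)^2 + 2*2*(-8)i
= -60 - 32i


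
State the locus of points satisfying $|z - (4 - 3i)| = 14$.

|z - z0| = r describes a circle centered at z0 with radius r
Here z0 = 4 - 3i and r = 14
Locus: Circle centered at (4, -3) with radius 14


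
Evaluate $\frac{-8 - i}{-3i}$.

Multiply numerator and denominator by conjugate (3i):
= (-8 - i)(3i) / (0^2 + (-3)^2)
= (3 - 24i) / 9
Divide through by 3: (1 - 8i) / 3
= 1/3 - (8/3)i


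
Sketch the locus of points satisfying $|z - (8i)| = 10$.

|z - z0| = r describes a circle centered at z0 with radius r
Here z0 = 8i and r = 10
Locus: Circle centered at (0, 8) with radius 10


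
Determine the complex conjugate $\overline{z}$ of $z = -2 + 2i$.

If z = a + bi, then conjugate(z) = a - bi
conjugate(-2 + 2i) = -2 - 2i


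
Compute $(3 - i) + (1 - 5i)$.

(3 + 1) + (-1 + (-5))i = 4 - 6i


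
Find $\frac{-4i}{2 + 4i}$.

Multiply numerator and denominator by conjugate (2 - 4i):
= (-4i)(2 - 4i) / (2^2 + 4^2)
= (-16 - 8i) / 20
Divide through by 4: (-4 - 2i) / 5
= -4/5 - (2/5)i


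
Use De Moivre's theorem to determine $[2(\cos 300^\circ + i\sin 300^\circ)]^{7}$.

By De Moivre: z^n = r^n(cos(nθ) + i sin(nθ))
= 2^7(cos(7*300°) + i sin(7*300°))
= 128(cos 300° + i sin 300°)
= 64 - 64*sqrt(3)i


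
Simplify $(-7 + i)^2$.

(a + bi)^2 = a^2 - b^2 + 2abi
= (-7)^2 - 1^2 + 2*(-7)*1i
= 48 - 14i


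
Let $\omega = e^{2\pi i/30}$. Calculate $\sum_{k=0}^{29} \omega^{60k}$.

Since 30 divides 60, ω^60 = (ω^30)^2 = 1^2 = 1, so every term is 1.
Sum = 30 · 1 = 30


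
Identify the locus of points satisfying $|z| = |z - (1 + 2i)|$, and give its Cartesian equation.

|z - z1| = |z - z2| means z is equidistant from z1 and z2,
i.e. the perpendicular bisector of the segment from (0, 0) to (1, 2) (midpoint (1/2, 1)).
With z = x + yi, square both sides:
(x - 0)^2 + (y - 0)^2 = (x - 1)^2 + (y - 2)^2
The x^2 and y^2 terms cancel: 2x + 4y = 5 - 0 = 5
Simplify: 2x + 4y = 5
Locus: Perpendicular bisector of the segment from (0, 0) to (1, 2): the line 2x + 4y = 5


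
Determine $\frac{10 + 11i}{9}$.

Divisor is real, so divide each part by 9:
= 10/9 + (11/9)i


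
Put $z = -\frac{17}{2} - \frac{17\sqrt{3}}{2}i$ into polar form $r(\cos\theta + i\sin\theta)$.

r = |z| = sqrt(a^2 + b^2) = sqrt((-17/2)^2 + (-17*sqrt(3)/2)^2) = sqrt(289/4 + 867/4) = sqrt(289) = 17
θ = arctan(b/a) = arctan(-14.7224/-8.5) (quadrant-adjusted) = 240°
z = 17(cos 240° + i sin 240°)


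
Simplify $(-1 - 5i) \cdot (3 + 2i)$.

(a1*a2 - b1*b2) + (a1*b2 + b1*a2)i
= (-3 - (-10)) + (-2 + (-15))i
= 7 - 17i


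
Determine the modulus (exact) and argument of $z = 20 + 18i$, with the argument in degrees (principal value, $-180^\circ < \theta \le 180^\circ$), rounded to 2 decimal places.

|z| = sqrt(20^2 + 18^2) = sqrt(724)
arg(z) = arctan(b/a) = arctan(18/20) (quadrant-adjusted) = 41.99°


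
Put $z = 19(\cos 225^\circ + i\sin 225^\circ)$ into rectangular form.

a = r cos θ = 19 * -sqrt(2)/2 = -19*sqrt(2)/2
b = r sin θ = 19 * -sqrt(2)/2 = -19*sqrt(2)/2
z = -19*sqrt(2)/2 - (19*sqrt(2)/2)i


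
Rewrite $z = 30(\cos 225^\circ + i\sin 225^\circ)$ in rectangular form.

a = r cos θ = 30 * -sqrt(2)/2 = -15*sqrt(2)
b = r sin θ = 30 * -sqrt(2)/2 = -15*sqrt(2)
z = -15*sqrt(2) - 15*sqrt(2)i


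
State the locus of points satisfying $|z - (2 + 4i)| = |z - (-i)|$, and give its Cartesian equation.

|z - z1| = |z - z2| means z is equidistant from z1 and z2,
i.e. the perpendicular bisector of the segment from (2, 4) to (0, -1) (midpoint (1, 3/2)).
With z = x + yi, square both sides:
(x - 2)^2 + (y - 4)^2 = (x - 0)^2 + (y - (-1))^2
The x^2 and y^2 terms cancel: -4x + (-10)y = 1 - 20 = -19
Simplify: 4x + 10y = 19
Locus: Perpendicular bisector of the segment from (2, 4) to (0, -1): the line 4x + 10y = 19


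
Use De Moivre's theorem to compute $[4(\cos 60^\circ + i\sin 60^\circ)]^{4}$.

By De Moivre: z^n = r^n(cos(nθ) + i sin(nθ))
= 4^4(cos(4*60°) + i sin(4*60°))
= 256(cos 240° + i sin 240°)
= -128 - 128*sqrt(3)i


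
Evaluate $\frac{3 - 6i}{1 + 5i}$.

Multiply numerator and denominator by conjugate (1 - 5i):
= (3 - 6i)(1 - 5i) / (1^2 + 5^2)
= (-27 - 21i) / 26
= -27/26 - (21/26)i


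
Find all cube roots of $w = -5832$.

|w| = 5832, arg(w) = 180°
Root modulus = 5832^(1/3) = 18
Root arguments: θ_k = (180° + 360°k)/3 for k = 0, 1, ..., 2
Roots: 9 + 9*sqrt(3)i, -18, 9 - 9*sqrt(3)i


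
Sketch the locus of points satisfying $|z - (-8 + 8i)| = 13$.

|z - z0| = r describes a circle centered at z0 with radius r
Here z0 = -8 + 8i and r = 13
Locus: Circle centered at (-8, 8) with radius 13


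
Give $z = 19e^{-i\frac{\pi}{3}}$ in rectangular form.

a = r cos θ = 19 * 1/2 = 19/2
b = r sin θ = 19 * -sqrt(3)/2 = -19*sqrt(3)/2
z = 19/2 - (19*sqrt(3)/2)i


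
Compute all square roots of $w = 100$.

|w| = 100, arg(w) = 0°
Root modulus = 100^(1/2) = 10
Root arguments: θ_k = (0° + 360°k)/2 for k = 0, 1, ..., 1
Roots: 10, -10


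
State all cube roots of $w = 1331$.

|w| = 1331, arg(w) = 0°
Root modulus = 1331^(1/3) = 11
Root arguments: θ_k = (0° + 360°k)/3 for k = 0, 1, ..., 2
Roots: 11, -11/2 + (11*sqrt(3)/2)i, -11/2 - (11*sqrt(3)/2)i


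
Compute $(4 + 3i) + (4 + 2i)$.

(4 + 4) + (3 + 2)i = 8 + 5i


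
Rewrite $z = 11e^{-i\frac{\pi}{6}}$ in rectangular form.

a = r cos θ = 11 * sqrt(3)/2 = 11*sqrt(3)/2
b = r sin θ = 11 * -1/2 = -11/2
z = 11*sqrt(3)/2 - (11/2)i


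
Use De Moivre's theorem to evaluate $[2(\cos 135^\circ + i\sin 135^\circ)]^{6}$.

By De Moivre: z^n = r^n(cos(nθ) + i sin(nθ))
= 2^6(cos(6*135°) + i sin(6*135°))
= 64(cos 90° + i sin 90°)
= 64i


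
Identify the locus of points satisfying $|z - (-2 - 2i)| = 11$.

|z - z0| = r describes a circle centered at z0 with radius r
Here z0 = -2 - 2i and r = 11
Locus: Circle centered at (-2, -2) with radius 11


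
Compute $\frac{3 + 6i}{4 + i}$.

Multiply numerator and denominator by conjugate (4 - i):
= (3 + 6i)(4 - i) / (4^2 + 1^2)
= (18 + 21i) / 17
= 18/17 + (21/17)i


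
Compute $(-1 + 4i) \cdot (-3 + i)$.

(a1*a2 - b1*b2) + (a1*b2 + b1*a2)i
= (3 - 4) + (-1 + (-12))i
= -1 - 13i


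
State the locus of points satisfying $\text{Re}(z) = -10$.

Re(z) = x where z = x + yi; the equation x = -10 is satisfied by all points with that x-coordinate
Locus: Vertical line x = -10


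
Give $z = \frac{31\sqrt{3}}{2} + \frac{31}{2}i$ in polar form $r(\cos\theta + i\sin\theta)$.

r = |z| = sqrt(a^2 + b^2) = sqrt((31*sqrt(3)/2)^2 + (31/2)^2) = sqrt(2883/4 + 961/4) = sqrt(961) = 31
θ = arctan(b/a) = arctan(15.5/26.8468) (quadrant-adjusted) = 30°
z = 31(cos 30° + i sin 30°)


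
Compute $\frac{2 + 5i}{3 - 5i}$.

Multiply numerator and denominator by conjugate (3 + 5i):
= (2 + 5i)(3 + 5i) / (3^2 + (-5)^2)
= (-19 + 25i) / 34
= -19/34 + (25/34)i


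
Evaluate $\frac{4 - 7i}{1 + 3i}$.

Multiply numerator and denominator by conjugate (1 - 3i):
= (4 - 7i)(1 - 3i) / (1^2 + 3^2)
= (-17 - 19i) / 10
= -17/10 - (19/10)i


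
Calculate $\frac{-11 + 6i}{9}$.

Divisor is real, so divide each part by 9:
= -11/9 + (2/3)i


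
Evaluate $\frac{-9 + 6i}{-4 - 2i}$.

Multiply numerator and denominator by conjugate (-4 + 2i):
= (-9 + 6i)(-4 + 2i) / ((-4)^2 + (-2)^2)
= (24 - 42i) / 20
Divide through by 2: (12 - 21i) / 10
= 6/5 - (21/10)i


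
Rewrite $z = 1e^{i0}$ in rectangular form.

a = r cos θ = 1 * 1 = 1
b = r sin θ = 1 * 0 = 0
z = 1


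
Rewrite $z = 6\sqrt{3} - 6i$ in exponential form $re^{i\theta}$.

r = |z| = sqrt((6*sqrt(3))^2 + (-6)^2) = sqrt(108 + 36) = sqrt(144) = 12
θ = arctan(b/a) = arctan(-6/10.3923) (quadrant-adjusted) = -30° = -π/6
z = 12e^(-i*π/6)


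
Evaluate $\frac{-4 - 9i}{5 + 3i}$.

Multiply numerator and denominator by conjugate (5 - 3i):
= (-4 - 9i)(5 - 3i) / (5^2 + 3^2)
= (-47 - 33i) / 34
= -47/34 - (33/34)i


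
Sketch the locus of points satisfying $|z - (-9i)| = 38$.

|z - z0| = r describes a circle centered at z0 with radius r
Here z0 = -9i and r = 38
Locus: Circle centered at (0, -9) with radius 38


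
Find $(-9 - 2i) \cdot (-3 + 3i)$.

(a1*a2 - b1*b2) + (a1*b2 + b1*a2)i
= (27 - (-6)) + (-27 + 6)i
= 33 - 21i


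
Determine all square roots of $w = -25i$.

|w| = 25, arg(w) = 270°
Root modulus = 25^(1/2) = 5
Root arguments: θ_k = (270° + 360°k)/2 for k = 0, 1, ..., 1
Roots: -5*sqrt(2)/2 + (5*sqrt(2)/2)i, 5*sqrt(2)/2 - (5*sqrt(2)/2)i


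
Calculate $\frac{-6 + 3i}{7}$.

Divisor is real, so divide each part by 7:
= -6/7 + (3/7)i


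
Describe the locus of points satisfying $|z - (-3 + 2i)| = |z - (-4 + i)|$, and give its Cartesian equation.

|z - z1| = |z - z2| means z is equidistant from z1 and z2,
i.e. the perpendicular bisector of the segment from (-3, 2) to (-4, 1) (midpoint (-7/2, 3/2)).
With z = x + yi, square both sides:
(x - (-3))^2 + (y - 2)^2 = (x - (-4))^2 + (y - 1)^2
The x^2 and y^2 terms cancel: -2x + (-2)y = 17 - 13 = 4
Simplify: x + y = -2
Locus: Perpendicular bisector of the segment from (-3, 2) to (-4, 1): the line x + y = -2


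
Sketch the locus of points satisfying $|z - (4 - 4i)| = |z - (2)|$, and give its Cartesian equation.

|z - z1| = |z - z2| means z is equidistant from z1 and z2,
i.e. the perpendicular bisector of the segment from (4, -4) to (2, 0) (midpoint (3, -2)).
With z = x + yi, square both sides:
(x - 4)^2 + (y - (-4))^2 = (x - 2)^2 + (y - 0)^2
The x^2 and y^2 terms cancel: -4x + 8y = 4 - 32 = -28
Simplify: x - 2y = 7
Locus: Perpendicular bisector of the segment from (4, -4) to (2, 0): the line x - 2y = 7


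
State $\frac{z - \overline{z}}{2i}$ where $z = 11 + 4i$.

z - conjugate(z) = 2bi
(z - conjugate(z))/(2i) = 2bi/(2i) = b = 4


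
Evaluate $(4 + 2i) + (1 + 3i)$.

(4 + 1) + (2 + 3)i = 5 + 5i


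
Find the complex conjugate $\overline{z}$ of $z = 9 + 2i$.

If z = a + bi, then conjugate(z) = a - bi
conjugate(9 + 2i) = 9 - 2i
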